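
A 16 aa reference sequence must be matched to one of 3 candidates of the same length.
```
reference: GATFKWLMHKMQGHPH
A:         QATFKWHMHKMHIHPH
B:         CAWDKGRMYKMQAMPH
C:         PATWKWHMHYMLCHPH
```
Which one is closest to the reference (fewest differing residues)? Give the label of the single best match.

A

A differs at 4 residues; B differs at 8 residues; C differs at 6 residues. The closest is A.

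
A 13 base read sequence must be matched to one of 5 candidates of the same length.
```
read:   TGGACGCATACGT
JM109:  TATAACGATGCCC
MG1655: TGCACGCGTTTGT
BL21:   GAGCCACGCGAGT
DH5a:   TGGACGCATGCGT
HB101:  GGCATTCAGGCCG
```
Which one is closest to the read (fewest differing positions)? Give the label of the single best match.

Hamming distances to read — JM109: 8; MG1655: 4; BL21: 8; DH5a: 1; HB101: 8.
Smallest is DH5a with 1 mismatch.

DH5a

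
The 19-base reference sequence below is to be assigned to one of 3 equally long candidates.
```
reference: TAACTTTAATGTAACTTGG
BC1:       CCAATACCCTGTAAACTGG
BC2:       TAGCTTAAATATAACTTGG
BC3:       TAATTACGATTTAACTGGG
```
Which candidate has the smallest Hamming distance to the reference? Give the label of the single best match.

BC1 differs at 9 sites; BC2 differs at 3 sites; BC3 differs at 6 sites. The closest is BC2.

BC2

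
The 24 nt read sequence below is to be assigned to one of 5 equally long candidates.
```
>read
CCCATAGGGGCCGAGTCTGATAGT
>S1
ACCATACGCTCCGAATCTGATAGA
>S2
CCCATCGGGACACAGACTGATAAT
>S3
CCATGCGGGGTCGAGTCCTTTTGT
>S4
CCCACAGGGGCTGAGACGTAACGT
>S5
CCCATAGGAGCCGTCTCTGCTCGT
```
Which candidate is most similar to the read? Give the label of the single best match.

S1 differs at 6 positions; S2 differs at 6 positions; S3 differs at 9 positions; S4 differs at 7 positions; S5 differs at 5 positions. The closest is S5.

S5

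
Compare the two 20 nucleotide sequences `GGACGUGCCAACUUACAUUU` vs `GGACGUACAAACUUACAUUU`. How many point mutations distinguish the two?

Comparing position by position, 2 bases differ: 7 (G/A), 9 (C/A).

2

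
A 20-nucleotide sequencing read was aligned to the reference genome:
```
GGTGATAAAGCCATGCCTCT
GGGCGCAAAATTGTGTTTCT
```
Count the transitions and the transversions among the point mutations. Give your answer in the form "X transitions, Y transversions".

8 transitions, 2 transversions

Mismatches (1-based):
site 3: T→G (pyrimidine→purine, transversion)
site 4: G→C (purine→pyrimidine, transversion)
site 5: A→G (purine→purine, transition)
site 6: T→C (pyrimidine→pyrimidine, transition)
site 10: G→A (purine→purine, transition)
site 11: C→T (pyrimidine→pyrimidine, transition)
site 12: C→T (pyrimidine→pyrimidine, transition)
site 13: A→G (purine→purine, transition)
site 16: C→T (pyrimidine→pyrimidine, transition)
site 17: C→T (pyrimidine→pyrimidine, transition)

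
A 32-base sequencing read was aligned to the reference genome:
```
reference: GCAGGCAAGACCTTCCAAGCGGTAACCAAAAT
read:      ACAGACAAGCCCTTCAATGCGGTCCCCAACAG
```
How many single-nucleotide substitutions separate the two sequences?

The sequences differ at bases 1, 5, 10, 16, 18, 24, 25, 30, 32 (1-based) — 9 in total.

9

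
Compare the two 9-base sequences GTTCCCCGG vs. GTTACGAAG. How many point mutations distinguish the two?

The sequences differ at sites 4, 6, 7, 8 (1-based) — 4 in total.

4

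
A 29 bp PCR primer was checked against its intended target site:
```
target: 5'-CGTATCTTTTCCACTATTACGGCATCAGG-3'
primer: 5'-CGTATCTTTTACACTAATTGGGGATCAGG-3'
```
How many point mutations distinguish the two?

Mismatches (1-based): site 11: C→A; site 17: T→A; site 19: A→T; site 20: C→G; site 23: C→G.

5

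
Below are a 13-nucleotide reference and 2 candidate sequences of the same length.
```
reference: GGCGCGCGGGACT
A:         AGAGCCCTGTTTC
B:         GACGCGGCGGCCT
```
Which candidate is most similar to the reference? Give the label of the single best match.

A differs at 8 positions; B differs at 4 positions. The closest is B.

B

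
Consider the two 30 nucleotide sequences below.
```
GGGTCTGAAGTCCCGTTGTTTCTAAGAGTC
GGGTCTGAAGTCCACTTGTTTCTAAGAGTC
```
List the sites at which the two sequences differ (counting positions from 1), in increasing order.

14, 15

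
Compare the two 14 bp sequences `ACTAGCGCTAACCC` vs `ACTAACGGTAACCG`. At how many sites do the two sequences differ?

Comparing position by position, 3 sites differ: 5 (G/A), 8 (C/G), 14 (C/G).

3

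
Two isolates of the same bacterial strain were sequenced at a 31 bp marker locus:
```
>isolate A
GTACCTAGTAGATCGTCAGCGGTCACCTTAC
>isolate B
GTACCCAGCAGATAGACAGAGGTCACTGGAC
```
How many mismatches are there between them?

8

Comparing position by position, 8 sites differ: 6 (T/C), 9 (T/C), 14 (C/A), 16 (T/A), 20 (C/A), 27 (C/T), 28 (T/G), 29 (T/G).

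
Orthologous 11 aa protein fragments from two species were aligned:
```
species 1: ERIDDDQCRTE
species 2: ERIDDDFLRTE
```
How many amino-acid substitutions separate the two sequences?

Comparing position by position, 2 positions differ: 7 (Q/F), 8 (C/L).

2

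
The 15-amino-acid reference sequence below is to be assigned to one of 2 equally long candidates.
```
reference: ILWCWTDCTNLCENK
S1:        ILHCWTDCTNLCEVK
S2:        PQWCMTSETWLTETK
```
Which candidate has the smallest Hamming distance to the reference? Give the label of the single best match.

S1

S1 differs at 2 residues; S2 differs at 8 residues. The closest is S1.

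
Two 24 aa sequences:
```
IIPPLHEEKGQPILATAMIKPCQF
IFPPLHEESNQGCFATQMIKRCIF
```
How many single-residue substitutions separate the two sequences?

Comparing position by position, 9 residues differ: 2 (I/F), 9 (K/S), 10 (G/N), 12 (P/G), 13 (I/C), 14 (L/F), 17 (A/Q), 21 (P/R), 23 (Q/I).

9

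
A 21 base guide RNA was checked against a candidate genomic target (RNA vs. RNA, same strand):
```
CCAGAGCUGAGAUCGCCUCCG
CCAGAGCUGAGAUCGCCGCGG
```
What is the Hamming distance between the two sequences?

2

Comparing position by position, 2 positions differ: 18 (U/G), 20 (C/G).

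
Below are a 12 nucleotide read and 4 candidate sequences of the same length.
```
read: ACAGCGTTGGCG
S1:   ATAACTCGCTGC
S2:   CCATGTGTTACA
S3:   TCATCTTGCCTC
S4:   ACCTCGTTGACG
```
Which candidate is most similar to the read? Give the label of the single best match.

S4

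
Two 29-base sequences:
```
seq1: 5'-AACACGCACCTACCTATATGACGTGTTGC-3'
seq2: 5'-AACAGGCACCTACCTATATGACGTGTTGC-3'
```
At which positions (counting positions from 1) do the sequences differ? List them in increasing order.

5

Differences at position 5 (C→G).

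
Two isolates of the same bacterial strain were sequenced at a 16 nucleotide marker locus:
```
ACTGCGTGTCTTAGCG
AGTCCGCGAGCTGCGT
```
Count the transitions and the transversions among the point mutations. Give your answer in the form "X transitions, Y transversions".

Transitions (purine↔purine or pyrimidine↔pyrimidine): 7 T→C, 11 T→C, 13 A→G.
Transversions (purine↔pyrimidine): 2 C→G, 4 G→C, 9 T→A, 10 C→G, 14 G→C, 15 C→G, 16 G→T.

3 transitions, 7 transversions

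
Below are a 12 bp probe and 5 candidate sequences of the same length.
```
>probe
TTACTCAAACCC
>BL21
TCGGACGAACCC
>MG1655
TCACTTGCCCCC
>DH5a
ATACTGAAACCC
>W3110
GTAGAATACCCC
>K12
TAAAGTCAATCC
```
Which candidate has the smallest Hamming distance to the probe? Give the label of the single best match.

Hamming distances to probe — BL21: 5; MG1655: 5; DH5a: 2; W3110: 6; K12: 6.
Smallest is DH5a with 2 mismatches.

DH5a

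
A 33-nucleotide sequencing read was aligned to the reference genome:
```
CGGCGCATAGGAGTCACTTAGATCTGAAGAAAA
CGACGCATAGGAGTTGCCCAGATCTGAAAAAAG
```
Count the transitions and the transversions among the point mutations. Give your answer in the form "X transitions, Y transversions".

Mismatches (1-based):
base 3: G→A (purine→purine, transition)
base 15: C→T (pyrimidine→pyrimidine, transition)
base 16: A→G (purine→purine, transition)
base 18: T→C (pyrimidine→pyrimidine, transition)
base 19: T→C (pyrimidine→pyrimidine, transition)
base 29: G→A (purine→purine, transition)
base 33: A→G (purine→purine, transition)

7 transitions, 0 transversions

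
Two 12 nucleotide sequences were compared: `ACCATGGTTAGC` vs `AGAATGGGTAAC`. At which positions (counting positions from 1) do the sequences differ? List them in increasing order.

Differences at position 2 (C→G), position 3 (C→A), position 8 (T→G), position 11 (G→A).

2, 3, 8, 11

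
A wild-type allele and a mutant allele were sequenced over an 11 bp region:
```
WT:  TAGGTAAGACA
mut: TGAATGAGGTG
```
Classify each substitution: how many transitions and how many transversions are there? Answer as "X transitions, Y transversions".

7 transitions, 0 transversions

Transitions (purine↔purine or pyrimidine↔pyrimidine): 2 A→G, 3 G→A, 4 G→A, 6 A→G, 9 A→G, 10 C→T, 11 A→G.
Transversions (purine↔pyrimidine): none.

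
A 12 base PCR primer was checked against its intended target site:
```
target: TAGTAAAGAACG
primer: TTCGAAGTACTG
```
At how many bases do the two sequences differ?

7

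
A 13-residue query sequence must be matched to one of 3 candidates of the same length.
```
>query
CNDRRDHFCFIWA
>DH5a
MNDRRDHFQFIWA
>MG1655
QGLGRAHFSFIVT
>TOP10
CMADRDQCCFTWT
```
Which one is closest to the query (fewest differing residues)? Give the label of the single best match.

DH5a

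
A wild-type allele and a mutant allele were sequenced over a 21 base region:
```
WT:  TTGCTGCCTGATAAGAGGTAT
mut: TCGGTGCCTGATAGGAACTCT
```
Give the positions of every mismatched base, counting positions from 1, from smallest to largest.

Scanning 1-based: 2: T/C; 4: C/G; 14: A/G; 17: G/A; 18: G/C; 20: A/C.

2, 4, 14, 17, 18, 20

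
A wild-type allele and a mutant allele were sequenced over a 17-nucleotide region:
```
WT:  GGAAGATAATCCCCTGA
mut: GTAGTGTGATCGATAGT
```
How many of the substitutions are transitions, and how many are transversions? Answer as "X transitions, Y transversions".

Mismatches (1-based):
base 2: G→T (purine→pyrimidine, transversion)
base 4: A→G (purine→purine, transition)
base 5: G→T (purine→pyrimidine, transversion)
base 6: A→G (purine→purine, transition)
base 8: A→G (purine→purine, transition)
base 12: C→G (pyrimidine→purine, transversion)
base 13: C→A (pyrimidine→purine, transversion)
base 14: C→T (pyrimidine→pyrimidine, transition)
base 15: T→A (pyrimidine→purine, transversion)
base 17: A→T (purine→pyrimidine, transversion)

4 transitions, 6 transversions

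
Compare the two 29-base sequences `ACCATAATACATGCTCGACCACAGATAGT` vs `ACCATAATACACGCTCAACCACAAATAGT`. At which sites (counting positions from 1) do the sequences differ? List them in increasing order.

12, 17, 24

Scanning 1-based: 12: T/C; 17: G/A; 24: G/A.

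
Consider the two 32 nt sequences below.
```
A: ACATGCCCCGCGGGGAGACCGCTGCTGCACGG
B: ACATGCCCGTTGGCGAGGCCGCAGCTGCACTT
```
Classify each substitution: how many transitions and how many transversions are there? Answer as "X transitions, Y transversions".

2 transitions, 6 transversions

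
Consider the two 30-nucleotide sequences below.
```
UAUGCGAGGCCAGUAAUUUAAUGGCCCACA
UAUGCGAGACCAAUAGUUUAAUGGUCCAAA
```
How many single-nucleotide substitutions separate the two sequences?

The sequences differ at sites 9, 13, 16, 25, 29 (1-based) — 5 in total.

5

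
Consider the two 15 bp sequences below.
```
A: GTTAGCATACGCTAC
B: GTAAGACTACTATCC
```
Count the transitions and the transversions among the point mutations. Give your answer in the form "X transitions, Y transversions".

0 transitions, 6 transversions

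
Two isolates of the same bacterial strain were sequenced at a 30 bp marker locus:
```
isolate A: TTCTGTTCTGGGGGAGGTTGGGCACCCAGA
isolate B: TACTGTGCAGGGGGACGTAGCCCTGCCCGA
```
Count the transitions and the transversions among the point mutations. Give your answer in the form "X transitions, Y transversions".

Transitions (purine↔purine or pyrimidine↔pyrimidine): none.
Transversions (purine↔pyrimidine): 2 T→A, 7 T→G, 9 T→A, 16 G→C, 19 T→A, 21 G→C, 22 G→C, 24 A→T, 25 C→G, 28 A→C.

0 transitions, 10 transversions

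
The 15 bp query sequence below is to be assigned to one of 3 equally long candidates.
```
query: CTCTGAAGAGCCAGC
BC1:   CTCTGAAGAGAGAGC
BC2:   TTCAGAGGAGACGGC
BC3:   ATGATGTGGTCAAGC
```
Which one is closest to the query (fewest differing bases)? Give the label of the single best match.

Hamming distances to query — BC1: 2; BC2: 5; BC3: 9.
Smallest is BC1 with 2 mismatches.

BC1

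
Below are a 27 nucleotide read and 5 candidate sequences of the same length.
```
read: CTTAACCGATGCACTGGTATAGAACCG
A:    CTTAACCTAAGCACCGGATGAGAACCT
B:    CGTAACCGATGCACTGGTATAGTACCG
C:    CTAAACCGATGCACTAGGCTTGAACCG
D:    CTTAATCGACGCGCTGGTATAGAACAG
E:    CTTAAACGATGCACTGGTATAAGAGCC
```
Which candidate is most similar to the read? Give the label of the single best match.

B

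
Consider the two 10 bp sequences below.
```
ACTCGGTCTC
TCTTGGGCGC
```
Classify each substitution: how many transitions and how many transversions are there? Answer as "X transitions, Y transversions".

Mismatches (1-based):
position 1: A→T (purine→pyrimidine, transversion)
position 4: C→T (pyrimidine→pyrimidine, transition)
position 7: T→G (pyrimidine→purine, transversion)
position 9: T→G (pyrimidine→purine, transversion)

1 transition, 3 transversions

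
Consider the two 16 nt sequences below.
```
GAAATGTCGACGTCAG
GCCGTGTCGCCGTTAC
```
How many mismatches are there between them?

6

The sequences differ at sites 2, 3, 4, 10, 14, 16 (1-based) — 6 in total.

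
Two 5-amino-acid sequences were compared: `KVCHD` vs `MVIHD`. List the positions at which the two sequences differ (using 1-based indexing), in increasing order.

Differences at position 1 (K→M), position 3 (C→I).

1, 3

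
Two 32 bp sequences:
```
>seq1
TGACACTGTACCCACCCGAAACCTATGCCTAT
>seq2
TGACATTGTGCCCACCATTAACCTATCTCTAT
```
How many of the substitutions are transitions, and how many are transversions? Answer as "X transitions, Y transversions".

3 transitions, 4 transversions

Mismatches (1-based):
site 6: C→T (pyrimidine→pyrimidine, transition)
site 10: A→G (purine→purine, transition)
site 17: C→A (pyrimidine→purine, transversion)
site 18: G→T (purine→pyrimidine, transversion)
site 19: A→T (purine→pyrimidine, transversion)
site 27: G→C (purine→pyrimidine, transversion)
site 28: C→T (pyrimidine→pyrimidine, transition)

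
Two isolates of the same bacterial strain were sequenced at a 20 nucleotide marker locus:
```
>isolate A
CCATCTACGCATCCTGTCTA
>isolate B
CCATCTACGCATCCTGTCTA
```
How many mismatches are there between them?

No positions differ; the sequences are identical.

0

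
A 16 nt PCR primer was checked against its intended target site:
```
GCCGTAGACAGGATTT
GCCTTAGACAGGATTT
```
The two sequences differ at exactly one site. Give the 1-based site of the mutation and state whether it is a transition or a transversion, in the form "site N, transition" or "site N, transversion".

Site 4 changes G→T. G is a purine and T is a pyrimidine, so this is a transversion.

site 4, transversion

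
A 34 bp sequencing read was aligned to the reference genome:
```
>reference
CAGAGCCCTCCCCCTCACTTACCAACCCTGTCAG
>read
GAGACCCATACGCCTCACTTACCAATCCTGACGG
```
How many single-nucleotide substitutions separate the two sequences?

8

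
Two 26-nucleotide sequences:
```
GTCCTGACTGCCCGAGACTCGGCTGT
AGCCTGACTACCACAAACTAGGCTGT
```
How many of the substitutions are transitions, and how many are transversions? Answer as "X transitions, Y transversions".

3 transitions, 4 transversions

Mismatches (1-based):
site 1: G→A (purine→purine, transition)
site 2: T→G (pyrimidine→purine, transversion)
site 10: G→A (purine→purine, transition)
site 13: C→A (pyrimidine→purine, transversion)
site 14: G→C (purine→pyrimidine, transversion)
site 16: G→A (purine→purine, transition)
site 20: C→A (pyrimidine→purine, transversion)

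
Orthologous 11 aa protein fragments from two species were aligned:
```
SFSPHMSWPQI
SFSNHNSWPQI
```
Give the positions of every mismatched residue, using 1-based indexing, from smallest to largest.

4, 6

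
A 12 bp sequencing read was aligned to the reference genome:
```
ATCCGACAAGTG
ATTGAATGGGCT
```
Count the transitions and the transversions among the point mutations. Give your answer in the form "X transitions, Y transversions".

Mismatches (1-based):
site 3: C→T (pyrimidine→pyrimidine, transition)
site 4: C→G (pyrimidine→purine, transversion)
site 5: G→A (purine→purine, transition)
site 7: C→T (pyrimidine→pyrimidine, transition)
site 8: A→G (purine→purine, transition)
site 9: A→G (purine→purine, transition)
site 11: T→C (pyrimidine→pyrimidine, transition)
site 12: G→T (purine→pyrimidine, transversion)

6 transitions, 2 transversions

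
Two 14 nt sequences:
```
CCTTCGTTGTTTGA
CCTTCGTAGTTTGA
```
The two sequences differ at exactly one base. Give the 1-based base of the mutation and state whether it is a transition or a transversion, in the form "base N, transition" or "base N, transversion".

The sequences differ only at base 8: T→A (pyrimidine→purine), a transversion.

base 8, transversion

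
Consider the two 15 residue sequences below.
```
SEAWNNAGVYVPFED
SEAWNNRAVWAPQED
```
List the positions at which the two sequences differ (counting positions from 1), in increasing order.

Scanning 1-based: 7: A/R; 8: G/A; 10: Y/W; 11: V/A; 13: F/Q.

7, 8, 10, 11, 13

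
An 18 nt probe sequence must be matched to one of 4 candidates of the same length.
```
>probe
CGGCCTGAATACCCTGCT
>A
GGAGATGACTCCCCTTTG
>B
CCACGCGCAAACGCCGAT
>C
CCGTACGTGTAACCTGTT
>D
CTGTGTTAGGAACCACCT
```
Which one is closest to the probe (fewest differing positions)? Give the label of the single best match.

Hamming distances to probe — A: 9; B: 9; C: 8; D: 9.
Smallest is C with 8 mismatches.

C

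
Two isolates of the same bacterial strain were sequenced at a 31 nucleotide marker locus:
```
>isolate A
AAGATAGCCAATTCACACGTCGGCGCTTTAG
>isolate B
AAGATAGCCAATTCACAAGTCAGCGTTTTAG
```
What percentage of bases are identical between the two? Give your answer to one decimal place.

90.3%

Mismatches at positions 18, 22, 26 (1-based): 3 of 31.
Identical positions: 28/31 = 90.32% → 90.3%.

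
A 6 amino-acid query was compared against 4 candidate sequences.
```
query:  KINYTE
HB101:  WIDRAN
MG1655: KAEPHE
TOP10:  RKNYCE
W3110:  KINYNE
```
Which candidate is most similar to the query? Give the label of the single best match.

HB101 differs at 5 positions; MG1655 differs at 4 positions; TOP10 differs at 3 positions; W3110 differs at 1 position. The closest is W3110.

W3110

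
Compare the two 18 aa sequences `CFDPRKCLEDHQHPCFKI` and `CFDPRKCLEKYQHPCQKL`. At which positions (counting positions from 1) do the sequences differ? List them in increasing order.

10, 11, 16, 18

Differences at position 10 (D→K), position 11 (H→Y), position 16 (F→Q), position 18 (I→L).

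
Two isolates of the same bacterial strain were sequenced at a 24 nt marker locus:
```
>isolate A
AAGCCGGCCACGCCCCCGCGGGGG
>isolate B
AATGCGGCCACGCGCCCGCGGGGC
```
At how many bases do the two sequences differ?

4

The sequences differ at bases 3, 4, 14, 24 (1-based) — 4 in total.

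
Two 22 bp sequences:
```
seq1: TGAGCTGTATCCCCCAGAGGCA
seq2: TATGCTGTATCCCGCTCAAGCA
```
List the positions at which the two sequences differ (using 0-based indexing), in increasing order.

1, 2, 13, 15, 16, 18

Scanning 0-based: 1: G/A; 2: A/T; 13: C/G; 15: A/T; 16: G/C; 18: G/A.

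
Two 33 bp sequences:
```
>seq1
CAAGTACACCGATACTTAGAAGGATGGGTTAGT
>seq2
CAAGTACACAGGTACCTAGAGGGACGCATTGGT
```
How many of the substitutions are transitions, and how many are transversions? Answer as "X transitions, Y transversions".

Mismatches (1-based):
site 10: C→A (pyrimidine→purine, transversion)
site 12: A→G (purine→purine, transition)
site 16: T→C (pyrimidine→pyrimidine, transition)
site 21: A→G (purine→purine, transition)
site 25: T→C (pyrimidine→pyrimidine, transition)
site 27: G→C (purine→pyrimidine, transversion)
site 28: G→A (purine→purine, transition)
site 31: A→G (purine→purine, transition)

6 transitions, 2 transversions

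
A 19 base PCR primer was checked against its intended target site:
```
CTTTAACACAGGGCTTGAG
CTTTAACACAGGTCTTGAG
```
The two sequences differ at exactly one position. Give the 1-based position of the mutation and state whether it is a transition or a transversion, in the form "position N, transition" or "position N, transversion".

The sequences differ only at position 13: G→T (purine→pyrimidine), a transversion.

position 13, transversion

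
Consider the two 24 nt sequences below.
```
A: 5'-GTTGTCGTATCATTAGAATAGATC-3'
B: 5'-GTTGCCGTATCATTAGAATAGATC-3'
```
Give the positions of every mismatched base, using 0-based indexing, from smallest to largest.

Differences at position 4 (T→C).

4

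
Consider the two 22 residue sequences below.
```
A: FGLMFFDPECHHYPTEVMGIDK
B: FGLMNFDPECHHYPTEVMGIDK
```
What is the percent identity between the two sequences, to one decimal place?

95.5%

1 position differs (5), so 21 of 22 match: 21/22 = 95.45%.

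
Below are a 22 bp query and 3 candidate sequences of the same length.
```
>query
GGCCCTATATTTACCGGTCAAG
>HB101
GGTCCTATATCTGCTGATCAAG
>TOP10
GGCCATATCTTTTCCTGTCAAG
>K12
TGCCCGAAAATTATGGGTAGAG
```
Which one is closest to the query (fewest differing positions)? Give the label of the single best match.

HB101 differs at 5 positions; TOP10 differs at 4 positions; K12 differs at 8 positions. The closest is TOP10.

TOP10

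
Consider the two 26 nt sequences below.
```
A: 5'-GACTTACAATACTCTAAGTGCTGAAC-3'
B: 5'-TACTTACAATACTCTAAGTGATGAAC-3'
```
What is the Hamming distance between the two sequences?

2

The sequences differ at sites 1, 21 (1-based) — 2 in total.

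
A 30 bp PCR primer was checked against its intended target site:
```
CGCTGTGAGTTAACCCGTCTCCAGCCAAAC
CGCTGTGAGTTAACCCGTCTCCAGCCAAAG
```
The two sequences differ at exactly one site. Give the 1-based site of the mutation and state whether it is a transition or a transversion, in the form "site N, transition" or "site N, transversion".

The sequences differ only at site 30: C→G (pyrimidine→purine), a transversion.

site 30, transversion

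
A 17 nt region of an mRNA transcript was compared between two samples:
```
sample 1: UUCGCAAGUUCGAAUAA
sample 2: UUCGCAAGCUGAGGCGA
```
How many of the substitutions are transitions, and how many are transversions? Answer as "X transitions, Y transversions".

Mismatches (1-based):
site 9: U→C (pyrimidine→pyrimidine, transition)
site 11: C→G (pyrimidine→purine, transversion)
site 12: G→A (purine→purine, transition)
site 13: A→G (purine→purine, transition)
site 14: A→G (purine→purine, transition)
site 15: U→C (pyrimidine→pyrimidine, transition)
site 16: A→G (purine→purine, transition)

6 transitions, 1 transversion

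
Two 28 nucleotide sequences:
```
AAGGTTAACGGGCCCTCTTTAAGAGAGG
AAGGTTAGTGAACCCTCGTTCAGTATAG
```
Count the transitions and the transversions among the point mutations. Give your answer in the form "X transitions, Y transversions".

6 transitions, 4 transversions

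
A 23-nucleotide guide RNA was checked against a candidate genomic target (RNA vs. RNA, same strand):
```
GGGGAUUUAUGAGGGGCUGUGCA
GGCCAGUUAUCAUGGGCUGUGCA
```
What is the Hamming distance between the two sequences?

5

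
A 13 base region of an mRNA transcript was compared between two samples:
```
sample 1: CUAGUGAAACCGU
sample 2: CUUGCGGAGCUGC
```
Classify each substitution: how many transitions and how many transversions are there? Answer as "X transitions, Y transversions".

5 transitions, 1 transversion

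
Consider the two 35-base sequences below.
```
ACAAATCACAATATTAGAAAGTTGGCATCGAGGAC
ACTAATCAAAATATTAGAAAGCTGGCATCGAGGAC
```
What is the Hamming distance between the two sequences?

3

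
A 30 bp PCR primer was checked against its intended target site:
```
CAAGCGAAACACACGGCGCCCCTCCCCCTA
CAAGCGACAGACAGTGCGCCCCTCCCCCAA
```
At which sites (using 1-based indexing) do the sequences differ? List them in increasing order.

Scanning 1-based: 8: A/C; 10: C/G; 14: C/G; 15: G/T; 29: T/A.

8, 10, 14, 15, 29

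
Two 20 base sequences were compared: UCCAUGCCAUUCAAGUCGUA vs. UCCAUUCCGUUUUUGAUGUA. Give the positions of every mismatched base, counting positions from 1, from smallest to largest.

6, 9, 12, 13, 14, 16, 17

Differences at position 6 (G→U), position 9 (A→G), position 12 (C→U), position 13 (A→U), position 14 (A→U), position 16 (U→A), position 17 (C→U).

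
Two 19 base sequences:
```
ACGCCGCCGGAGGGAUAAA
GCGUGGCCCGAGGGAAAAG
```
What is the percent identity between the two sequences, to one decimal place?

6 positions differ (1, 4, 5, 9, 16, 19), so 13 of 19 match: 13/19 = 68.42%.

68.4%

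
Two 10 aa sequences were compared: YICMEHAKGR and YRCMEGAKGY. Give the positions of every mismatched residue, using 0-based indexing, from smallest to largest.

1, 5, 9

Differences at position 1 (I→R), position 5 (H→G), position 9 (R→Y).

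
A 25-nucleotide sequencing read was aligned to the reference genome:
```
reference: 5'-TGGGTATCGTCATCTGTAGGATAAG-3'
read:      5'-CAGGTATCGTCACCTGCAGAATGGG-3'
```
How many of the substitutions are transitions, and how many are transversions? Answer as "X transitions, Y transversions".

7 transitions, 0 transversions

Mismatches (1-based):
base 1: T→C (pyrimidine→pyrimidine, transition)
base 2: G→A (purine→purine, transition)
base 13: T→C (pyrimidine→pyrimidine, transition)
base 17: T→C (pyrimidine→pyrimidine, transition)
base 20: G→A (purine→purine, transition)
base 23: A→G (purine→purine, transition)
base 24: A→G (purine→purine, transition)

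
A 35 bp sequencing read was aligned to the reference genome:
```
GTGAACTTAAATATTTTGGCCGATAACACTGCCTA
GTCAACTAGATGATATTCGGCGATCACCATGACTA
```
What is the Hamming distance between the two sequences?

The sequences differ at positions 3, 8, 9, 11, 12, 15, 18, 20, 25, 28, 29, 32 (1-based) — 12 in total.

12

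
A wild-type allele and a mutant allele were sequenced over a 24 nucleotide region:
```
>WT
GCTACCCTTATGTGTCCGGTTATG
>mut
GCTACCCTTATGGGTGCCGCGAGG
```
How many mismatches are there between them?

The sequences differ at positions 13, 16, 18, 20, 21, 23 (1-based) — 6 in total.

6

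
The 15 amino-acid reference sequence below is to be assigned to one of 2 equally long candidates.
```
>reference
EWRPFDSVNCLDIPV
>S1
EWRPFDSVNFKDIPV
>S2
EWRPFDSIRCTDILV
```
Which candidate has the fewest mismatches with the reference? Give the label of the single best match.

Hamming distances to reference — S1: 2; S2: 4.
Smallest is S1 with 2 mismatches.

S1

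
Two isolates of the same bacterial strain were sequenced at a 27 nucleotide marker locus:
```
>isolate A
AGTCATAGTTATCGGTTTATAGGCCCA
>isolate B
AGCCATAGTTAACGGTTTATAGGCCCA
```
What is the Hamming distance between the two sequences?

The sequences differ at bases 3, 12 (1-based) — 2 in total.

2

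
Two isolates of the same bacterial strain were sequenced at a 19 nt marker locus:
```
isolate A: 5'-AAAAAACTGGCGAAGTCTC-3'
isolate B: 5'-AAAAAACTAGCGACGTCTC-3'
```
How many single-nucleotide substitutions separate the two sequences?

Mismatches (1-based): position 9: G→A; position 14: A→C.

2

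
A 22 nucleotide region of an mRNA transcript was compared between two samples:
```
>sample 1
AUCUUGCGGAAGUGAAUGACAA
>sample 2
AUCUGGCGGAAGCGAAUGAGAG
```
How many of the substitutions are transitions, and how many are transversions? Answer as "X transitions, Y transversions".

Transitions (purine↔purine or pyrimidine↔pyrimidine): 13 U→C, 22 A→G.
Transversions (purine↔pyrimidine): 5 U→G, 20 C→G.

2 transitions, 2 transversions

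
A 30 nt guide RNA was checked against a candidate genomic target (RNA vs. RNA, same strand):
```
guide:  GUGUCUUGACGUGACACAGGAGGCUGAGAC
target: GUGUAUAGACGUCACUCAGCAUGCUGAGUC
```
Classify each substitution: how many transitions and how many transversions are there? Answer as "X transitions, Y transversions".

0 transitions, 7 transversions

Mismatches (1-based):
position 5: C→A (pyrimidine→purine, transversion)
position 7: U→A (pyrimidine→purine, transversion)
position 13: G→C (purine→pyrimidine, transversion)
position 16: A→U (purine→pyrimidine, transversion)
position 20: G→C (purine→pyrimidine, transversion)
position 22: G→U (purine→pyrimidine, transversion)
position 29: A→U (purine→pyrimidine, transversion)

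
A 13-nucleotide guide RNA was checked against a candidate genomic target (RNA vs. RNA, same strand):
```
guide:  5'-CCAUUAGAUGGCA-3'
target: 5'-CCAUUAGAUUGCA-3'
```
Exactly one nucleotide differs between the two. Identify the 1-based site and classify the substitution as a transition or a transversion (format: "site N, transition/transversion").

site 10, transversion

Site 10 changes G→U. G is a purine and U is a pyrimidine, so this is a transversion.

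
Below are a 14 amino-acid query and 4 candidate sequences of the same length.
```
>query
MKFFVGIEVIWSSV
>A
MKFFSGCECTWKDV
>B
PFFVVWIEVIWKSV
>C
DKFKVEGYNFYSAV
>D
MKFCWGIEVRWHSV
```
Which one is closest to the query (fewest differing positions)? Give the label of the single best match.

Hamming distances to query — A: 6; B: 5; C: 9; D: 4.
Smallest is D with 4 mismatches.

D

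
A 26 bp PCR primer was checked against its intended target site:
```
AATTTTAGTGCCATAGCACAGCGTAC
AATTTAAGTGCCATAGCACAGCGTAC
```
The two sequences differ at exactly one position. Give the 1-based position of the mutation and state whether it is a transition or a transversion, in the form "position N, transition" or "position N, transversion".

Position 6 changes T→A. T is a pyrimidine and A is a purine, so this is a transversion.

position 6, transversion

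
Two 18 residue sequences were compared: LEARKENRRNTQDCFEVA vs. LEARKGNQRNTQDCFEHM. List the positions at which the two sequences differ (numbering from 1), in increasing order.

6, 8, 17, 18

Scanning 1-based: 6: E/G; 8: R/Q; 17: V/H; 18: A/M.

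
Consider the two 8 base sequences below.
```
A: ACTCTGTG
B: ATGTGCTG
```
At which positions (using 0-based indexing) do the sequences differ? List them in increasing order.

1, 2, 3, 4, 5

Differences at position 1 (C→T), position 2 (T→G), position 3 (C→T), position 4 (T→G), position 5 (G→C).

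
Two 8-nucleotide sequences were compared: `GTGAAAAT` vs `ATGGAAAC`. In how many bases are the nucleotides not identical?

3

Comparing position by position, 3 bases differ: 1 (G/A), 4 (A/G), 8 (T/C).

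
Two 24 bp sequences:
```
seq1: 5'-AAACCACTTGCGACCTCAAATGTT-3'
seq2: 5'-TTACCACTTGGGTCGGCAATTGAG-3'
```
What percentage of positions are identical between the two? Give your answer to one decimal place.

62.5%

9 positions differ (1, 2, 11, 13, 15, 16, 20, 23, 24), so 15 of 24 match: 15/24 = 62.5%.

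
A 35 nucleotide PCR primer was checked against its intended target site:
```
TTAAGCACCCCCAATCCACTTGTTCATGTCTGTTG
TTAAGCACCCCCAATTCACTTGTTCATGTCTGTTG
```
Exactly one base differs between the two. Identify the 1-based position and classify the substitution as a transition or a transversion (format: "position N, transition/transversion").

Position 16 changes C→T. C is a pyrimidine and T is a pyrimidine, so this is a transition.

position 16, transition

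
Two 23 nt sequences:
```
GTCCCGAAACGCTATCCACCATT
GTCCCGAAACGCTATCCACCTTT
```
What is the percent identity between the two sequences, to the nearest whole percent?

96%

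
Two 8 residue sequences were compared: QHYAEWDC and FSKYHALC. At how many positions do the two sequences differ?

7

The sequences differ at positions 1, 2, 3, 4, 5, 6, 7 (1-based) — 7 in total.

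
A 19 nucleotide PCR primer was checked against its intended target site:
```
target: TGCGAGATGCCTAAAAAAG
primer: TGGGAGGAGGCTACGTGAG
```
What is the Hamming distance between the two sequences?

Comparing position by position, 8 sites differ: 3 (C/G), 7 (A/G), 8 (T/A), 10 (C/G), 14 (A/C), 15 (A/G), 16 (A/T), 17 (A/G).

8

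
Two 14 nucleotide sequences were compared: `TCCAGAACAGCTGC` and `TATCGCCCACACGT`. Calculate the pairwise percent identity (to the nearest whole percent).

36%

Mismatches at positions 2, 3, 4, 6, 7, 10, 11, 12, 14 (1-based): 9 of 14.
Identical positions: 5/14 = 35.71% → 36%.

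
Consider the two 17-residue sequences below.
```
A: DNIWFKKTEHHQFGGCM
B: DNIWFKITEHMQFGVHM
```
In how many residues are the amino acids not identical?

4

The sequences differ at residues 7, 11, 15, 16 (1-based) — 4 in total.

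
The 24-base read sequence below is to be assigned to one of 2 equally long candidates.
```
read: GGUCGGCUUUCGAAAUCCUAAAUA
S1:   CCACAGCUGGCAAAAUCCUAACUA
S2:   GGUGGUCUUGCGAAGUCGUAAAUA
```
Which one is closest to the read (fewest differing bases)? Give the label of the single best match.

S2

Hamming distances to read — S1: 8; S2: 5.
Smallest is S2 with 5 mismatches.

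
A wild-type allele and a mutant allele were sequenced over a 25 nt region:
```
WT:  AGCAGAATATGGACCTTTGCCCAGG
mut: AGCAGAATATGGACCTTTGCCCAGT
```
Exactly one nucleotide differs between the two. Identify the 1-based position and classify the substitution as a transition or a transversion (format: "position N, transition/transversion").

position 25, transversion

The sequences differ only at position 25: G→T (purine→pyrimidine), a transversion.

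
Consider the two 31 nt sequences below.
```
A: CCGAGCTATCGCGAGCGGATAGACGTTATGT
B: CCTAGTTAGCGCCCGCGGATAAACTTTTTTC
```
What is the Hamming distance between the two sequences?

The sequences differ at positions 3, 6, 9, 13, 14, 22, 25, 28, 30, 31 (1-based) — 10 in total.

10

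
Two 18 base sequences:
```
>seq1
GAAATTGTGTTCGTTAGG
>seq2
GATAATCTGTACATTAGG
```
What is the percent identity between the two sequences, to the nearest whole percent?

72%

Mismatches at positions 3, 5, 7, 11, 13 (1-based): 5 of 18.
Identical positions: 13/18 = 72.22% → 72%.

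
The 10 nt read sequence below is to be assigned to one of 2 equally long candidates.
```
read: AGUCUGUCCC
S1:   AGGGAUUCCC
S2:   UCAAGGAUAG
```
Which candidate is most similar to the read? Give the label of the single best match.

S1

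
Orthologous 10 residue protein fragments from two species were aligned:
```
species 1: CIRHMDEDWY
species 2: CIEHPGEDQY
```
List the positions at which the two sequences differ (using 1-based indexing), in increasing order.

Scanning 1-based: 3: R/E; 5: M/P; 6: D/G; 9: W/Q.

3, 5, 6, 9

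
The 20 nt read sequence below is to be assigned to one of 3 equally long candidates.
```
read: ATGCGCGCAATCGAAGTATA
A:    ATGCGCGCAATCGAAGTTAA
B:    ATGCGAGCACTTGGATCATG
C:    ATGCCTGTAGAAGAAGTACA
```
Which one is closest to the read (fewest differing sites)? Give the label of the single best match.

Hamming distances to read — A: 2; B: 7; C: 7.
Smallest is A with 2 mismatches.

A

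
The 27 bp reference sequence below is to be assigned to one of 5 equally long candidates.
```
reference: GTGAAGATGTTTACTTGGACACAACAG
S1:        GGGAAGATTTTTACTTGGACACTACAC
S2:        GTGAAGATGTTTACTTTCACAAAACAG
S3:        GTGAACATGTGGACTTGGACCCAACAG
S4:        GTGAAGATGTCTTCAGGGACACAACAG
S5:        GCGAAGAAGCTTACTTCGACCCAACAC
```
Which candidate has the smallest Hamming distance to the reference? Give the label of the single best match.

S1 differs at 4 sites; S2 differs at 3 sites; S3 differs at 4 sites; S4 differs at 4 sites; S5 differs at 6 sites. The closest is S2.

S2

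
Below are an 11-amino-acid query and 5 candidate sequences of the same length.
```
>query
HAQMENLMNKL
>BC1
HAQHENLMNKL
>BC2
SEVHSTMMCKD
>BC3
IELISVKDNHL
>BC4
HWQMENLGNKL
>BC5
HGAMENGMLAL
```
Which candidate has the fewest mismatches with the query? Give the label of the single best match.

Hamming distances to query — BC1: 1; BC2: 9; BC3: 9; BC4: 2; BC5: 5.
Smallest is BC1 with 1 mismatch.

BC1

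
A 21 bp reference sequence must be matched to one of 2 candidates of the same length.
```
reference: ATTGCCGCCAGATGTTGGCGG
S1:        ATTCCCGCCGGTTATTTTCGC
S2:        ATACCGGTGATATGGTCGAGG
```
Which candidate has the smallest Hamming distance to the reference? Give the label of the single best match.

Hamming distances to reference — S1: 7; S2: 9.
Smallest is S1 with 7 mismatches.

S1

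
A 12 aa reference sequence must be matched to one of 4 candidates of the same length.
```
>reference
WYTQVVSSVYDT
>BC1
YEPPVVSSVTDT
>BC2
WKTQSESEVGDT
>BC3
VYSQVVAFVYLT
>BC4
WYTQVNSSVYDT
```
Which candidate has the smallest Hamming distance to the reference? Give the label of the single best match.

BC4

Hamming distances to reference — BC1: 5; BC2: 5; BC3: 5; BC4: 1.
Smallest is BC4 with 1 mismatch.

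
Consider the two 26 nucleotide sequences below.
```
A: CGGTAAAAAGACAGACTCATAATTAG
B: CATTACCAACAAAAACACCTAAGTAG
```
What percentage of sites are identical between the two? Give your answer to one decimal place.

Mismatches at positions 2, 3, 6, 7, 10, 12, 14, 17, 19, 23 (1-based): 10 of 26.
Identical positions: 16/26 = 61.54% → 61.5%.

61.5%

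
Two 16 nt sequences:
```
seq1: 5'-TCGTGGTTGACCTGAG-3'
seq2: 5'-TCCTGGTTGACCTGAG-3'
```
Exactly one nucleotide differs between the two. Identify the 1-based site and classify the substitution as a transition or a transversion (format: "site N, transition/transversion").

site 3, transversion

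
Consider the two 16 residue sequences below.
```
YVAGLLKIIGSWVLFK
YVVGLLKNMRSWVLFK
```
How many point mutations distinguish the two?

4

The sequences differ at positions 3, 8, 9, 10 (1-based) — 4 in total.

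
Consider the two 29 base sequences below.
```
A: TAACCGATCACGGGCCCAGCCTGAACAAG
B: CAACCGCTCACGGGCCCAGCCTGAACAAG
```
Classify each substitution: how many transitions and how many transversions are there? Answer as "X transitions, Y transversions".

1 transition, 1 transversion

Transitions (purine↔purine or pyrimidine↔pyrimidine): 1 T→C.
Transversions (purine↔pyrimidine): 7 A→C.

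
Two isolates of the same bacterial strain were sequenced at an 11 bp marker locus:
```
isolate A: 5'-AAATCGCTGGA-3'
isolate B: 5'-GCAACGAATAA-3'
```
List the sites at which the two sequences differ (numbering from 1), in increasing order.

1, 2, 4, 7, 8, 9, 10

Scanning 1-based: 1: A/G; 2: A/C; 4: T/A; 7: C/A; 8: T/A; 9: G/T; 10: G/A.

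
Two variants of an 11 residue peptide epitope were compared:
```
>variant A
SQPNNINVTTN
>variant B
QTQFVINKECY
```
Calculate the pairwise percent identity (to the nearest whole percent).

18%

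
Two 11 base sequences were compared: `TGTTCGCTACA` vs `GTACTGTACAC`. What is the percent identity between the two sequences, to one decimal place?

9.1%

10 positions differ (1, 2, 3, 4, 5, 7, 8, 9, 10, 11), so 1 of 11 match: 1/11 = 9.091%.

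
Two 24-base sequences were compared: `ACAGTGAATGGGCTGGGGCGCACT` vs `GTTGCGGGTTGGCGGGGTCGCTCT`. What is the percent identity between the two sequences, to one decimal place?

10 positions differ (1, 2, 3, 5, 7, 8, 10, 14, 18, 22), so 14 of 24 match: 14/24 = 58.33%.

58.3%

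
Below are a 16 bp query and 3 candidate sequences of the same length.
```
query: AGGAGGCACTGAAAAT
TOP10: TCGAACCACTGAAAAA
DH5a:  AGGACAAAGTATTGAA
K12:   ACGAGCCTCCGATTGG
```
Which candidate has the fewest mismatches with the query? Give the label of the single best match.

TOP10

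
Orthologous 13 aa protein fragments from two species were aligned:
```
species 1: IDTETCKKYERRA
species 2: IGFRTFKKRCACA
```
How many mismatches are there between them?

The sequences differ at residues 2, 3, 4, 6, 9, 10, 11, 12 (1-based) — 8 in total.

8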